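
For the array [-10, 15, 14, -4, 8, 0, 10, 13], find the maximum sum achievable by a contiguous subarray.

Using Kadane's algorithm on [-10, 15, 14, -4, 8, 0, 10, 13]:

Scanning through the array:
Position 1 (value 15): max_ending_here = 15, max_so_far = 15
Position 2 (value 14): max_ending_here = 29, max_so_far = 29
Position 3 (value -4): max_ending_here = 25, max_so_far = 29
Position 4 (value 8): max_ending_here = 33, max_so_far = 33
Position 5 (value 0): max_ending_here = 33, max_so_far = 33
Position 6 (value 10): max_ending_here = 43, max_so_far = 43
Position 7 (value 13): max_ending_here = 56, max_so_far = 56

Maximum subarray: [15, 14, -4, 8, 0, 10, 13]
Maximum sum: 56

The maximum subarray is [15, 14, -4, 8, 0, 10, 13] with sum 56. This subarray runs from index 1 to index 7.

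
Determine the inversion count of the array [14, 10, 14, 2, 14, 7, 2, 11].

Finding inversions in [14, 10, 14, 2, 14, 7, 2, 11]:

(0, 1): arr[0]=14 > arr[1]=10
(0, 3): arr[0]=14 > arr[3]=2
(0, 5): arr[0]=14 > arr[5]=7
(0, 6): arr[0]=14 > arr[6]=2
(0, 7): arr[0]=14 > arr[7]=11
(1, 3): arr[1]=10 > arr[3]=2
(1, 5): arr[1]=10 > arr[5]=7
(1, 6): arr[1]=10 > arr[6]=2
(2, 3): arr[2]=14 > arr[3]=2
(2, 5): arr[2]=14 > arr[5]=7
(2, 6): arr[2]=14 > arr[6]=2
(2, 7): arr[2]=14 > arr[7]=11
(4, 5): arr[4]=14 > arr[5]=7
(4, 6): arr[4]=14 > arr[6]=2
(4, 7): arr[4]=14 > arr[7]=11
(5, 6): arr[5]=7 > arr[6]=2

Total inversions: 16

The array has 16 inversion(s): (0,1), (0,3), (0,5), (0,6), (0,7), (1,3), (1,5), (1,6), (2,3), (2,5), (2,6), (2,7), (4,5), (4,6), (4,7), (5,6). Each pair (i,j) satisfies i < j and arr[i] > arr[j].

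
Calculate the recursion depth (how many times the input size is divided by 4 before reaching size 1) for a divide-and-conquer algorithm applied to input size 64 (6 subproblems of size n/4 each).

For divide and conquer with division factor 4:

Problem sizes at each level:
Level 0: 64
Level 1: 16
Level 2: 4
Level 3: 1

The root is level 0 and the size-1 base case is level 3 (the tree spans levels 0 through 3, i.e. 4 levels counting the root), so the depth is the number of divisions: log_4(64) = 3

The recursion tree depth is log_4(64) = 3. At each level, the problem size is divided by 4, so it takes 3 divisions to reduce to a base case of size 1. The algorithm makes 6 recursive calls at each level.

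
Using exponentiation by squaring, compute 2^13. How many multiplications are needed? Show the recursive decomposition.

Computing 2^13 by squaring (build up from 2^1; each line after the first costs one multiplication):

2^1 = 2
2^2 = (2^1)^2 = 2^2 = 4
2^3 = 2 * 2^2 = 2 * 4 = 8
2^6 = (2^3)^2 = 8^2 = 64
2^12 = (2^6)^2 = 64^2 = 4096
2^13 = 2 * 2^12 = 2 * 4096 = 8192

Result: 8192
Multiplications needed: 5 (5 lines after 2^1)

2^13 = 8192. Using exponentiation by squaring, this requires 5 multiplications. The key idea: if the exponent is even, square the half-power; if odd, multiply by the base once.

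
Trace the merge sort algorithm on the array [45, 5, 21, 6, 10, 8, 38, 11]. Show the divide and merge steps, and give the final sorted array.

Merge sort trace:

Split: [45, 5, 21, 6, 10, 8, 38, 11] -> [45, 5, 21, 6] and [10, 8, 38, 11]
  Split: [45, 5, 21, 6] -> [45, 5] and [21, 6]
    Split: [45, 5] -> [45] and [5]
    Merge: [45] + [5] -> [5, 45]
    Split: [21, 6] -> [21] and [6]
    Merge: [21] + [6] -> [6, 21]
  Merge: [5, 45] + [6, 21] -> [5, 6, 21, 45]
  Split: [10, 8, 38, 11] -> [10, 8] and [38, 11]
    Split: [10, 8] -> [10] and [8]
    Merge: [10] + [8] -> [8, 10]
    Split: [38, 11] -> [38] and [11]
    Merge: [38] + [11] -> [11, 38]
  Merge: [8, 10] + [11, 38] -> [8, 10, 11, 38]
Merge: [5, 6, 21, 45] + [8, 10, 11, 38] -> [5, 6, 8, 10, 11, 21, 38, 45]

Final sorted array: [5, 6, 8, 10, 11, 21, 38, 45]

The merge sort proceeds by recursively splitting the array and merging sorted halves.
After all merges, the sorted array is [5, 6, 8, 10, 11, 21, 38, 45].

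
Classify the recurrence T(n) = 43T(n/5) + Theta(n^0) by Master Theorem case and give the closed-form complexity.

Master Theorem for T(n) = 43T(n/5) + O(n^0):

a = 43, b = 5, c = 0
log_b(a) = log_5(43) = 2.3370

Case 1: c = 0 < log_5(43) = 2.3370
T(n) = O(n^(log_5 43))

For T(n) = 43T(n/5) + O(n^0): log_5(43) = 2.3370. This is Case 1 of the Master Theorem (c < log_b(a), work dominated by leaves), giving O(n^(log_5 43)).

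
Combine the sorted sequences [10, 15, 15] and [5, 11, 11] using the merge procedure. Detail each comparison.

Merging process:

Compare 10 vs 5: take 5 from right. Merged: [5]
Compare 10 vs 11: take 10 from left. Merged: [5, 10]
Compare 15 vs 11: take 11 from right. Merged: [5, 10, 11]
Compare 15 vs 11: take 11 from right. Merged: [5, 10, 11, 11]
Append remaining from left: [15, 15]. Merged: [5, 10, 11, 11, 15, 15]

Final merged array: [5, 10, 11, 11, 15, 15]
Total comparisons: 4

The merged array is [5, 10, 11, 11, 15, 15], requiring 4 comparisons. The merge step runs in O(n) time where n is the total number of elements.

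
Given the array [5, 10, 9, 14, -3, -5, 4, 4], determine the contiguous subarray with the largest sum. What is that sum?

Using Kadane's algorithm on [5, 10, 9, 14, -3, -5, 4, 4]:

Scanning through the array:
Position 1 (value 10): max_ending_here = 15, max_so_far = 15
Position 2 (value 9): max_ending_here = 24, max_so_far = 24
Position 3 (value 14): max_ending_here = 38, max_so_far = 38
Position 4 (value -3): max_ending_here = 35, max_so_far = 38
Position 5 (value -5): max_ending_here = 30, max_so_far = 38
Position 6 (value 4): max_ending_here = 34, max_so_far = 38
Position 7 (value 4): max_ending_here = 38, max_so_far = 38

Maximum subarray: [5, 10, 9, 14]
Maximum sum: 38

The maximum subarray is [5, 10, 9, 14] with sum 38. This subarray runs from index 0 to index 3.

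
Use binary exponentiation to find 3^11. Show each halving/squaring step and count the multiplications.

Computing 3^11 by squaring (build up from 3^1; each line after the first costs one multiplication):

3^1 = 3
3^2 = (3^1)^2 = 3^2 = 9
3^4 = (3^2)^2 = 9^2 = 81
3^5 = 3 * 3^4 = 3 * 81 = 243
3^10 = (3^5)^2 = 243^2 = 59049
3^11 = 3 * 3^10 = 3 * 59049 = 177147

Result: 177147
Multiplications needed: 5 (5 lines after 3^1)

3^11 = 177147. Using exponentiation by squaring, this requires 5 multiplications. The key idea: if the exponent is even, square the half-power; if odd, multiply by the base once.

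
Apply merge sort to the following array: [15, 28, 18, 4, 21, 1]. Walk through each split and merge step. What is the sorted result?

Merge sort trace:

Split: [15, 28, 18, 4, 21, 1] -> [15, 28, 18] and [4, 21, 1]
  Split: [15, 28, 18] -> [15] and [28, 18]
    Split: [28, 18] -> [28] and [18]
    Merge: [28] + [18] -> [18, 28]
  Merge: [15] + [18, 28] -> [15, 18, 28]
  Split: [4, 21, 1] -> [4] and [21, 1]
    Split: [21, 1] -> [21] and [1]
    Merge: [21] + [1] -> [1, 21]
  Merge: [4] + [1, 21] -> [1, 4, 21]
Merge: [15, 18, 28] + [1, 4, 21] -> [1, 4, 15, 18, 21, 28]

Final sorted array: [1, 4, 15, 18, 21, 28]

The merge sort proceeds by recursively splitting the array and merging sorted halves.
After all merges, the sorted array is [1, 4, 15, 18, 21, 28].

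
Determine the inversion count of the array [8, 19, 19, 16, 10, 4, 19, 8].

Finding inversions in [8, 19, 19, 16, 10, 4, 19, 8]:

(0, 5): arr[0]=8 > arr[5]=4
(1, 3): arr[1]=19 > arr[3]=16
(1, 4): arr[1]=19 > arr[4]=10
(1, 5): arr[1]=19 > arr[5]=4
(1, 7): arr[1]=19 > arr[7]=8
(2, 3): arr[2]=19 > arr[3]=16
(2, 4): arr[2]=19 > arr[4]=10
(2, 5): arr[2]=19 > arr[5]=4
(2, 7): arr[2]=19 > arr[7]=8
(3, 4): arr[3]=16 > arr[4]=10
(3, 5): arr[3]=16 > arr[5]=4
(3, 7): arr[3]=16 > arr[7]=8
(4, 5): arr[4]=10 > arr[5]=4
(4, 7): arr[4]=10 > arr[7]=8
(6, 7): arr[6]=19 > arr[7]=8

Total inversions: 15

The array has 15 inversion(s): (0,5), (1,3), (1,4), (1,5), (1,7), (2,3), (2,4), (2,5), (2,7), (3,4), (3,5), (3,7), (4,5), (4,7), (6,7). Each pair (i,j) satisfies i < j and arr[i] > arr[j].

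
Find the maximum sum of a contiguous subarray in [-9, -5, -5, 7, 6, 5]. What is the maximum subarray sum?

Using Kadane's algorithm on [-9, -5, -5, 7, 6, 5]:

Scanning through the array:
Position 1 (value -5): max_ending_here = -5, max_so_far = -5
Position 2 (value -5): max_ending_here = -5, max_so_far = -5
Position 3 (value 7): max_ending_here = 7, max_so_far = 7
Position 4 (value 6): max_ending_here = 13, max_so_far = 13
Position 5 (value 5): max_ending_here = 18, max_so_far = 18

Maximum subarray: [7, 6, 5]
Maximum sum: 18

The maximum subarray is [7, 6, 5] with sum 18. This subarray runs from index 3 to index 5.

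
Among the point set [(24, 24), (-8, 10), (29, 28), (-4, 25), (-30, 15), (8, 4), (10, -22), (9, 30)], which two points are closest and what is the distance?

Computing all pairwise distances among 8 points:

d((24, 24), (-8, 10)) = 34.9285
d((24, 24), (29, 28)) = 6.4031 <-- minimum
d((24, 24), (-4, 25)) = 28.0179
d((24, 24), (-30, 15)) = 54.7449
d((24, 24), (8, 4)) = 25.6125
d((24, 24), (10, -22)) = 48.0833
d((24, 24), (9, 30)) = 16.1555
d((-8, 10), (29, 28)) = 41.1461
d((-8, 10), (-4, 25)) = 15.5242
d((-8, 10), (-30, 15)) = 22.561
d((-8, 10), (8, 4)) = 17.088
d((-8, 10), (10, -22)) = 36.7151
d((-8, 10), (9, 30)) = 26.2488
d((29, 28), (-4, 25)) = 33.1361
d((29, 28), (-30, 15)) = 60.4152
d((29, 28), (8, 4)) = 31.8904
d((29, 28), (10, -22)) = 53.4883
d((29, 28), (9, 30)) = 20.0998
d((-4, 25), (-30, 15)) = 27.8568
d((-4, 25), (8, 4)) = 24.1868
d((-4, 25), (10, -22)) = 49.0408
d((-4, 25), (9, 30)) = 13.9284
d((-30, 15), (8, 4)) = 39.5601
d((-30, 15), (10, -22)) = 54.4885
d((-30, 15), (9, 30)) = 41.7852
d((8, 4), (10, -22)) = 26.0768
d((8, 4), (9, 30)) = 26.0192
d((10, -22), (9, 30)) = 52.0096

Closest pair: (24, 24) and (29, 28) with distance 6.4031

The closest pair is (24, 24) and (29, 28) with Euclidean distance 6.4031. For 8 points, brute-force pairwise comparison is shown above. For large n, the divide-and-conquer algorithm (sort by x, recurse on halves, check the dividing strip) achieves O(n log n).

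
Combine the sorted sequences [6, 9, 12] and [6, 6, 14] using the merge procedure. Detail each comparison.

Merging process:

Compare 6 vs 6: take 6 from left. Merged: [6]
Compare 9 vs 6: take 6 from right. Merged: [6, 6]
Compare 9 vs 6: take 6 from right. Merged: [6, 6, 6]
Compare 9 vs 14: take 9 from left. Merged: [6, 6, 6, 9]
Compare 12 vs 14: take 12 from left. Merged: [6, 6, 6, 9, 12]
Append remaining from right: [14]. Merged: [6, 6, 6, 9, 12, 14]

Final merged array: [6, 6, 6, 9, 12, 14]
Total comparisons: 5

The merged array is [6, 6, 6, 9, 12, 14], requiring 5 comparisons. The merge step runs in O(n) time where n is the total number of elements.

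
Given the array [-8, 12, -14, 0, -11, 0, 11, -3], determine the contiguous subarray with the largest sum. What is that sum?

Using Kadane's algorithm on [-8, 12, -14, 0, -11, 0, 11, -3]:

Scanning through the array:
Position 1 (value 12): max_ending_here = 12, max_so_far = 12
Position 2 (value -14): max_ending_here = -2, max_so_far = 12
Position 3 (value 0): max_ending_here = 0, max_so_far = 12
Position 4 (value -11): max_ending_here = -11, max_so_far = 12
Position 5 (value 0): max_ending_here = 0, max_so_far = 12
Position 6 (value 11): max_ending_here = 11, max_so_far = 12
Position 7 (value -3): max_ending_here = 8, max_so_far = 12

Maximum subarray: [12]
Maximum sum: 12

The maximum subarray is [12] with sum 12. This subarray runs from index 1 to index 1.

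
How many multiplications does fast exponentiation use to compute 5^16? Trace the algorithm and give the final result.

Computing 5^16 by squaring (build up from 5^1; each line after the first costs one multiplication):

5^1 = 5
5^2 = (5^1)^2 = 5^2 = 25
5^4 = (5^2)^2 = 25^2 = 625
5^8 = (5^4)^2 = 625^2 = 390625
5^16 = (5^8)^2 = 390625^2 = 152587890625

Result: 152587890625
Multiplications needed: 4 (4 lines after 5^1)

5^16 = 152587890625. Using exponentiation by squaring, this requires 4 multiplications. The key idea: if the exponent is even, square the half-power; if odd, multiply by the base once.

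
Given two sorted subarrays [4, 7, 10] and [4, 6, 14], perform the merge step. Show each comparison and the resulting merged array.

Merging process:

Compare 4 vs 4: take 4 from left. Merged: [4]
Compare 7 vs 4: take 4 from right. Merged: [4, 4]
Compare 7 vs 6: take 6 from right. Merged: [4, 4, 6]
Compare 7 vs 14: take 7 from left. Merged: [4, 4, 6, 7]
Compare 10 vs 14: take 10 from left. Merged: [4, 4, 6, 7, 10]
Append remaining from right: [14]. Merged: [4, 4, 6, 7, 10, 14]

Final merged array: [4, 4, 6, 7, 10, 14]
Total comparisons: 5

The merged array is [4, 4, 6, 7, 10, 14], requiring 5 comparisons. The merge step runs in O(n) time where n is the total number of elements.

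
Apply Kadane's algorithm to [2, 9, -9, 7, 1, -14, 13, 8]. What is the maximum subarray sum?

Using Kadane's algorithm on [2, 9, -9, 7, 1, -14, 13, 8]:

Scanning through the array:
Position 1 (value 9): max_ending_here = 11, max_so_far = 11
Position 2 (value -9): max_ending_here = 2, max_so_far = 11
Position 3 (value 7): max_ending_here = 9, max_so_far = 11
Position 4 (value 1): max_ending_here = 10, max_so_far = 11
Position 5 (value -14): max_ending_here = -4, max_so_far = 11
Position 6 (value 13): max_ending_here = 13, max_so_far = 13
Position 7 (value 8): max_ending_here = 21, max_so_far = 21

Maximum subarray: [13, 8]
Maximum sum: 21

The maximum subarray is [13, 8] with sum 21. This subarray runs from index 6 to index 7.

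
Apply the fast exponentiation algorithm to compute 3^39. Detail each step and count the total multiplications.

Computing 3^39 by squaring (build up from 3^1; each line after the first costs one multiplication):

3^1 = 3
3^2 = (3^1)^2 = 3^2 = 9
3^4 = (3^2)^2 = 9^2 = 81
3^8 = (3^4)^2 = 81^2 = 6561
3^9 = 3 * 3^8 = 3 * 6561 = 19683
3^18 = (3^9)^2 = 19683^2 = 387420489
3^19 = 3 * 3^18 = 3 * 387420489 = 1162261467
3^38 = (3^19)^2 = 1162261467^2 = 1350851717672992089
3^39 = 3 * 3^38 = 3 * 1350851717672992089 = 4052555153018976267

Result: 4052555153018976267
Multiplications needed: 8 (8 lines after 3^1)

3^39 = 4052555153018976267. Using exponentiation by squaring, this requires 8 multiplications. The key idea: if the exponent is even, square the half-power; if odd, multiply by the base once.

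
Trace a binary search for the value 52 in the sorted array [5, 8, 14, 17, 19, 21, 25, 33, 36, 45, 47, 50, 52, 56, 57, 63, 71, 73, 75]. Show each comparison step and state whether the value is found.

Binary search for 52 in [5, 8, 14, 17, 19, 21, 25, 33, 36, 45, 47, 50, 52, 56, 57, 63, 71, 73, 75]:

lo=0, hi=18, mid=9, arr[mid]=45 -> 45 < 52, search right half
lo=10, hi=18, mid=14, arr[mid]=57 -> 57 > 52, search left half
lo=10, hi=13, mid=11, arr[mid]=50 -> 50 < 52, search right half
lo=12, hi=13, mid=12, arr[mid]=52 -> Found target at index 12!

Binary search finds 52 at index 12 after 4 comparisons. The search repeatedly halves the search space by comparing with the middle element.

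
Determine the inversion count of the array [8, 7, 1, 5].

Finding inversions in [8, 7, 1, 5]:

(0, 1): arr[0]=8 > arr[1]=7
(0, 2): arr[0]=8 > arr[2]=1
(0, 3): arr[0]=8 > arr[3]=5
(1, 2): arr[1]=7 > arr[2]=1
(1, 3): arr[1]=7 > arr[3]=5

Total inversions: 5

The array has 5 inversion(s): (0,1), (0,2), (0,3), (1,2), (1,3). Each pair (i,j) satisfies i < j and arr[i] > arr[j].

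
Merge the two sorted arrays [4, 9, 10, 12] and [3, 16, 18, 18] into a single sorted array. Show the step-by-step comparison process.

Merging process:

Compare 4 vs 3: take 3 from right. Merged: [3]
Compare 4 vs 16: take 4 from left. Merged: [3, 4]
Compare 9 vs 16: take 9 from left. Merged: [3, 4, 9]
Compare 10 vs 16: take 10 from left. Merged: [3, 4, 9, 10]
Compare 12 vs 16: take 12 from left. Merged: [3, 4, 9, 10, 12]
Append remaining from right: [16, 18, 18]. Merged: [3, 4, 9, 10, 12, 16, 18, 18]

Final merged array: [3, 4, 9, 10, 12, 16, 18, 18]
Total comparisons: 5

The merged array is [3, 4, 9, 10, 12, 16, 18, 18], requiring 5 comparisons. The merge step runs in O(n) time where n is the total number of elements.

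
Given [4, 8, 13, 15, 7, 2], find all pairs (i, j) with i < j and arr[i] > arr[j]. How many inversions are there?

Finding inversions in [4, 8, 13, 15, 7, 2]:

(0, 5): arr[0]=4 > arr[5]=2
(1, 4): arr[1]=8 > arr[4]=7
(1, 5): arr[1]=8 > arr[5]=2
(2, 4): arr[2]=13 > arr[4]=7
(2, 5): arr[2]=13 > arr[5]=2
(3, 4): arr[3]=15 > arr[4]=7
(3, 5): arr[3]=15 > arr[5]=2
(4, 5): arr[4]=7 > arr[5]=2

Total inversions: 8

The array has 8 inversion(s): (0,5), (1,4), (1,5), (2,4), (2,5), (3,4), (3,5), (4,5). Each pair (i,j) satisfies i < j and arr[i] > arr[j].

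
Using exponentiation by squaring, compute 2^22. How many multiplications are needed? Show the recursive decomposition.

Computing 2^22 by squaring (build up from 2^1; each line after the first costs one multiplication):

2^1 = 2
2^2 = (2^1)^2 = 2^2 = 4
2^4 = (2^2)^2 = 4^2 = 16
2^5 = 2 * 2^4 = 2 * 16 = 32
2^10 = (2^5)^2 = 32^2 = 1024
2^11 = 2 * 2^10 = 2 * 1024 = 2048
2^22 = (2^11)^2 = 2048^2 = 4194304

Result: 4194304
Multiplications needed: 6 (6 lines after 2^1)

2^22 = 4194304. Using exponentiation by squaring, this requires 6 multiplications. The key idea: if the exponent is even, square the half-power; if odd, multiply by the base once.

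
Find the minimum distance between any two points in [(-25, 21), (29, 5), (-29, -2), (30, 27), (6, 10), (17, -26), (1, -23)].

Computing all pairwise distances among 7 points:

d((-25, 21), (29, 5)) = 56.3205
d((-25, 21), (-29, -2)) = 23.3452
d((-25, 21), (30, 27)) = 55.3263
d((-25, 21), (6, 10)) = 32.8938
d((-25, 21), (17, -26)) = 63.0317
d((-25, 21), (1, -23)) = 51.1077
d((29, 5), (-29, -2)) = 58.4209
d((29, 5), (30, 27)) = 22.0227
d((29, 5), (6, 10)) = 23.5372
d((29, 5), (17, -26)) = 33.2415
d((29, 5), (1, -23)) = 39.598
d((-29, -2), (30, 27)) = 65.7419
d((-29, -2), (6, 10)) = 37.0
d((-29, -2), (17, -26)) = 51.8845
d((-29, -2), (1, -23)) = 36.6197
d((30, 27), (6, 10)) = 29.4109
d((30, 27), (17, -26)) = 54.5711
d((30, 27), (1, -23)) = 57.8014
d((6, 10), (17, -26)) = 37.6431
d((6, 10), (1, -23)) = 33.3766
d((17, -26), (1, -23)) = 16.2788 <-- minimum

Closest pair: (17, -26) and (1, -23) with distance 16.2788

The closest pair is (17, -26) and (1, -23) with Euclidean distance 16.2788. For 7 points, brute-force pairwise comparison is shown above. For large n, the divide-and-conquer algorithm (sort by x, recurse on halves, check the dividing strip) achieves O(n log n).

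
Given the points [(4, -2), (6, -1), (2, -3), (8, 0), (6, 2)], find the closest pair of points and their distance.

Computing all pairwise distances among 5 points:

d((4, -2), (6, -1)) = 2.2361 <-- minimum
d((4, -2), (2, -3)) = 2.2361 <-- minimum
d((4, -2), (8, 0)) = 4.4721
d((4, -2), (6, 2)) = 4.4721
d((6, -1), (2, -3)) = 4.4721
d((6, -1), (8, 0)) = 2.2361 <-- minimum
d((6, -1), (6, 2)) = 3.0
d((2, -3), (8, 0)) = 6.7082
d((2, -3), (6, 2)) = 6.4031
d((8, 0), (6, 2)) = 2.8284

Minimum distance: 2.2361 (tie among 3 pairs: (4, -2) and (6, -1); (4, -2) and (2, -3); (6, -1) and (8, 0))

The minimum Euclidean distance is 2.2361. There is a tie: 3 pairs achieve this minimum — (4, -2) and (6, -1); (4, -2) and (2, -3); (6, -1) and (8, 0). Any of these is a valid closest pair. For 5 points, brute-force pairwise comparison is shown above. For large n, the divide-and-conquer algorithm (sort by x, recurse on halves, check the dividing strip) achieves O(n log n).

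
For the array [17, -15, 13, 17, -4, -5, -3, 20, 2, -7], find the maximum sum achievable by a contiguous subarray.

Using Kadane's algorithm on [17, -15, 13, 17, -4, -5, -3, 20, 2, -7]:

Scanning through the array:
Position 1 (value -15): max_ending_here = 2, max_so_far = 17
Position 2 (value 13): max_ending_here = 15, max_so_far = 17
Position 3 (value 17): max_ending_here = 32, max_so_far = 32
Position 4 (value -4): max_ending_here = 28, max_so_far = 32
Position 5 (value -5): max_ending_here = 23, max_so_far = 32
Position 6 (value -3): max_ending_here = 20, max_so_far = 32
Position 7 (value 20): max_ending_here = 40, max_so_far = 40
Position 8 (value 2): max_ending_here = 42, max_so_far = 42
Position 9 (value -7): max_ending_here = 35, max_so_far = 42

Maximum subarray: [17, -15, 13, 17, -4, -5, -3, 20, 2]
Maximum sum: 42

The maximum subarray is [17, -15, 13, 17, -4, -5, -3, 20, 2] with sum 42. This subarray runs from index 0 to index 8.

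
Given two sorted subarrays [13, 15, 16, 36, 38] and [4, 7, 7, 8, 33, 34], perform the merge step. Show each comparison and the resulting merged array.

Merging process:

Compare 13 vs 4: take 4 from right. Merged: [4]
Compare 13 vs 7: take 7 from right. Merged: [4, 7]
Compare 13 vs 7: take 7 from right. Merged: [4, 7, 7]
Compare 13 vs 8: take 8 from right. Merged: [4, 7, 7, 8]
Compare 13 vs 33: take 13 from left. Merged: [4, 7, 7, 8, 13]
Compare 15 vs 33: take 15 from left. Merged: [4, 7, 7, 8, 13, 15]
Compare 16 vs 33: take 16 from left. Merged: [4, 7, 7, 8, 13, 15, 16]
Compare 36 vs 33: take 33 from right. Merged: [4, 7, 7, 8, 13, 15, 16, 33]
Compare 36 vs 34: take 34 from right. Merged: [4, 7, 7, 8, 13, 15, 16, 33, 34]
Append remaining from left: [36, 38]. Merged: [4, 7, 7, 8, 13, 15, 16, 33, 34, 36, 38]

Final merged array: [4, 7, 7, 8, 13, 15, 16, 33, 34, 36, 38]
Total comparisons: 9

The merged array is [4, 7, 7, 8, 13, 15, 16, 33, 34, 36, 38], requiring 9 comparisons. The merge step runs in O(n) time where n is the total number of elements.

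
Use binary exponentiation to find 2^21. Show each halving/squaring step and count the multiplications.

Computing 2^21 by squaring (build up from 2^1; each line after the first costs one multiplication):

2^1 = 2
2^2 = (2^1)^2 = 2^2 = 4
2^4 = (2^2)^2 = 4^2 = 16
2^5 = 2 * 2^4 = 2 * 16 = 32
2^10 = (2^5)^2 = 32^2 = 1024
2^20 = (2^10)^2 = 1024^2 = 1048576
2^21 = 2 * 2^20 = 2 * 1048576 = 2097152

Result: 2097152
Multiplications needed: 6 (6 lines after 2^1)

2^21 = 2097152. Using exponentiation by squaring, this requires 6 multiplications. The key idea: if the exponent is even, square the half-power; if odd, multiply by the base once.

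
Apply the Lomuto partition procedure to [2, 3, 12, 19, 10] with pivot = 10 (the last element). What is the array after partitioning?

Lomuto partition with pivot = 10:

Initial array: [2, 3, 12, 19, 10]

arr[0]=2 <= 10: swap with position 0, array becomes [2, 3, 12, 19, 10]
arr[1]=3 <= 10: swap with position 1, array becomes [2, 3, 12, 19, 10]
arr[2]=12 > 10: no swap
arr[3]=19 > 10: no swap

Place pivot at position 2: [2, 3, 10, 19, 12]
Pivot position: 2

After partitioning with pivot 10, the array becomes [2, 3, 10, 19, 12]. The pivot is placed at index 2. All elements to the left of the pivot are <= 10, and all elements to the right are > 10.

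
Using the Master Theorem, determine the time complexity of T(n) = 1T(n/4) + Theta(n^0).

Master Theorem for T(n) = 1T(n/4) + O(n^0):

a = 1, b = 4, c = 0
log_b(a) = log_4(1) = 0.0000

Case 2: c = 0 = log_4(1) = 0.0000
T(n) = O(n^0 log n) = O(log n)

For T(n) = 1T(n/4) + O(n^0): log_4(1) = 0.0000. This is Case 2 of the Master Theorem (c = log_b(a), equal work at all levels), giving O(log n).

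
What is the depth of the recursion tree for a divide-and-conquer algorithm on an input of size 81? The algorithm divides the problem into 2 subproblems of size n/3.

For divide and conquer with division factor 3:

Problem sizes at each level:
Level 0: 81
Level 1: 27
Level 2: 9
Level 3: 3
Level 4: 1

The root is level 0 and the size-1 base case is level 4 (the tree spans levels 0 through 4, i.e. 5 levels counting the root), so the depth is the number of divisions: log_3(81) = 4

The recursion tree depth is log_3(81) = 4. At each level, the problem size is divided by 3, so it takes 4 divisions to reduce to a base case of size 1. The algorithm makes 2 recursive calls at each level.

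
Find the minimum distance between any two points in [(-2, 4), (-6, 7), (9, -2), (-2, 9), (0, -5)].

Computing all pairwise distances among 5 points:

d((-2, 4), (-6, 7)) = 5.0
d((-2, 4), (9, -2)) = 12.53
d((-2, 4), (-2, 9)) = 5.0
d((-2, 4), (0, -5)) = 9.2195
d((-6, 7), (9, -2)) = 17.4929
d((-6, 7), (-2, 9)) = 4.4721 <-- minimum
d((-6, 7), (0, -5)) = 13.4164
d((9, -2), (-2, 9)) = 15.5563
d((9, -2), (0, -5)) = 9.4868
d((-2, 9), (0, -5)) = 14.1421

Closest pair: (-6, 7) and (-2, 9) with distance 4.4721

The closest pair is (-6, 7) and (-2, 9) with Euclidean distance 4.4721. For 5 points, brute-force pairwise comparison is shown above. For large n, the divide-and-conquer algorithm (sort by x, recurse on halves, check the dividing strip) achieves O(n log n).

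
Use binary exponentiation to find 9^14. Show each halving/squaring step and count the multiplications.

Computing 9^14 by squaring (build up from 9^1; each line after the first costs one multiplication):

9^1 = 9
9^2 = (9^1)^2 = 9^2 = 81
9^3 = 9 * 9^2 = 9 * 81 = 729
9^6 = (9^3)^2 = 729^2 = 531441
9^7 = 9 * 9^6 = 9 * 531441 = 4782969
9^14 = (9^7)^2 = 4782969^2 = 22876792454961

Result: 22876792454961
Multiplications needed: 5 (5 lines after 9^1)

9^14 = 22876792454961. Using exponentiation by squaring, this requires 5 multiplications. The key idea: if the exponent is even, square the half-power; if odd, multiply by the base once.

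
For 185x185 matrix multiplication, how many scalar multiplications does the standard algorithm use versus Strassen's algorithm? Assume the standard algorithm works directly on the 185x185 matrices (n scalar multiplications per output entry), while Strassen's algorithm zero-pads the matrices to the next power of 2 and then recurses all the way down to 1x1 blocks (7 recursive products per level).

Matrix multiplication for 185x185 matrices:

Strassen's algorithm requires power-of-2 dimensions. Pad 185x185 to 256x256 (next power of 2).

Standard algorithm: 185^3 = 6331625 multiplications
Strassen's algorithm: 7^(log2(256)) = 7^8 = 5764801 multiplications
Savings: 6331625 - 5764801 = 566824 multiplications

Standard: 6331625 multiplications (185^3). Strassen: 5764801 multiplications (7^8, after padding to 256x256). Strassen reduces 8 recursive multiplications to 7 at each level.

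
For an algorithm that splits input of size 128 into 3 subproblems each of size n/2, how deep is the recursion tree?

For divide and conquer with division factor 2:

Problem sizes at each level:
Level 0: 128
Level 1: 64
Level 2: 32
Level 3: 16
Level 4: 8
Level 5: 4
Level 6: 2
Level 7: 1

The root is level 0 and the size-1 base case is level 7 (the tree spans levels 0 through 7, i.e. 8 levels counting the root), so the depth is the number of divisions: log_2(128) = 7

The recursion tree depth is log_2(128) = 7. At each level, the problem size is divided by 2, so it takes 7 divisions to reduce to a base case of size 1. The algorithm makes 3 recursive calls at each level.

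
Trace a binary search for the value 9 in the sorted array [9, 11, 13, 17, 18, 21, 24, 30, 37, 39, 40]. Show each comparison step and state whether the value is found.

Binary search for 9 in [9, 11, 13, 17, 18, 21, 24, 30, 37, 39, 40]:

lo=0, hi=10, mid=5, arr[mid]=21 -> 21 > 9, search left half
lo=0, hi=4, mid=2, arr[mid]=13 -> 13 > 9, search left half
lo=0, hi=1, mid=0, arr[mid]=9 -> Found target at index 0!

Binary search finds 9 at index 0 after 3 comparisons. The search repeatedly halves the search space by comparing with the middle element.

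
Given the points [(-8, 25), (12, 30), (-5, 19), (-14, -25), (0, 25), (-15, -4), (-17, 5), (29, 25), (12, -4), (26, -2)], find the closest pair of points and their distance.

Computing all pairwise distances among 10 points:

d((-8, 25), (12, 30)) = 20.6155
d((-8, 25), (-5, 19)) = 6.7082 <-- minimum
d((-8, 25), (-14, -25)) = 50.3587
d((-8, 25), (0, 25)) = 8.0
d((-8, 25), (-15, -4)) = 29.8329
d((-8, 25), (-17, 5)) = 21.9317
d((-8, 25), (29, 25)) = 37.0
d((-8, 25), (12, -4)) = 35.2278
d((-8, 25), (26, -2)) = 43.4166
d((12, 30), (-5, 19)) = 20.2485
d((12, 30), (-14, -25)) = 60.8358
d((12, 30), (0, 25)) = 13.0
d((12, 30), (-15, -4)) = 43.4166
d((12, 30), (-17, 5)) = 38.2884
d((12, 30), (29, 25)) = 17.72
d((12, 30), (12, -4)) = 34.0
d((12, 30), (26, -2)) = 34.9285
d((-5, 19), (-14, -25)) = 44.911
d((-5, 19), (0, 25)) = 7.8102
d((-5, 19), (-15, -4)) = 25.0799
d((-5, 19), (-17, 5)) = 18.4391
d((-5, 19), (29, 25)) = 34.5254
d((-5, 19), (12, -4)) = 28.6007
d((-5, 19), (26, -2)) = 37.4433
d((-14, -25), (0, 25)) = 51.923
d((-14, -25), (-15, -4)) = 21.0238
d((-14, -25), (-17, 5)) = 30.1496
d((-14, -25), (29, 25)) = 65.9469
d((-14, -25), (12, -4)) = 33.4215
d((-14, -25), (26, -2)) = 46.1411
d((0, 25), (-15, -4)) = 32.6497
d((0, 25), (-17, 5)) = 26.2488
d((0, 25), (29, 25)) = 29.0
d((0, 25), (12, -4)) = 31.3847
d((0, 25), (26, -2)) = 37.4833
d((-15, -4), (-17, 5)) = 9.2195
d((-15, -4), (29, 25)) = 52.6972
d((-15, -4), (12, -4)) = 27.0
d((-15, -4), (26, -2)) = 41.0488
d((-17, 5), (29, 25)) = 50.1597
d((-17, 5), (12, -4)) = 30.3645
d((-17, 5), (26, -2)) = 43.566
d((29, 25), (12, -4)) = 33.6155
d((29, 25), (26, -2)) = 27.1662
d((12, -4), (26, -2)) = 14.1421

Closest pair: (-8, 25) and (-5, 19) with distance 6.7082

The closest pair is (-8, 25) and (-5, 19) with Euclidean distance 6.7082. For 10 points, brute-force pairwise comparison is shown above. For large n, the divide-and-conquer algorithm (sort by x, recurse on halves, check the dividing strip) achieves O(n log n).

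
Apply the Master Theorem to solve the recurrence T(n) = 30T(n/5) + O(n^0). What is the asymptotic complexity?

Master Theorem for T(n) = 30T(n/5) + O(n^0):

a = 30, b = 5, c = 0
log_b(a) = log_5(30) = 2.1133

Case 1: c = 0 < log_5(30) = 2.1133
T(n) = O(n^(log_5 30))

For T(n) = 30T(n/5) + O(n^0): log_5(30) = 2.1133. This is Case 1 of the Master Theorem (c < log_b(a), work dominated by leaves), giving O(n^(log_5 30)).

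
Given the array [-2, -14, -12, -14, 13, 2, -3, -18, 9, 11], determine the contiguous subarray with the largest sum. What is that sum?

Using Kadane's algorithm on [-2, -14, -12, -14, 13, 2, -3, -18, 9, 11]:

Scanning through the array:
Position 1 (value -14): max_ending_here = -14, max_so_far = -2
Position 2 (value -12): max_ending_here = -12, max_so_far = -2
Position 3 (value -14): max_ending_here = -14, max_so_far = -2
Position 4 (value 13): max_ending_here = 13, max_so_far = 13
Position 5 (value 2): max_ending_here = 15, max_so_far = 15
Position 6 (value -3): max_ending_here = 12, max_so_far = 15
Position 7 (value -18): max_ending_here = -6, max_so_far = 15
Position 8 (value 9): max_ending_here = 9, max_so_far = 15
Position 9 (value 11): max_ending_here = 20, max_so_far = 20

Maximum subarray: [9, 11]
Maximum sum: 20

The maximum subarray is [9, 11] with sum 20. This subarray runs from index 8 to index 9.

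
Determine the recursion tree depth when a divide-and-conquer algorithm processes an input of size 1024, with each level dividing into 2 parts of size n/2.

For divide and conquer with division factor 2:

Problem sizes at each level:
Level 0: 1024
Level 1: 512
Level 2: 256
Level 3: 128
Level 4: 64
Level 5: 32
Level 6: 16
Level 7: 8
Level 8: 4
Level 9: 2
Level 10: 1

The root is level 0 and the size-1 base case is level 10 (the tree spans levels 0 through 10, i.e. 11 levels counting the root), so the depth is the number of divisions: log_2(1024) = 10

The recursion tree depth is log_2(1024) = 10. At each level, the problem size is divided by 2, so it takes 10 divisions to reduce to a base case of size 1. The algorithm makes 2 recursive calls at each level.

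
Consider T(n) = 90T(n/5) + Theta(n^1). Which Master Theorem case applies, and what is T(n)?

Master Theorem for T(n) = 90T(n/5) + O(n^1):

a = 90, b = 5, c = 1
log_b(a) = log_5(90) = 2.7959

Case 1: c = 1 < log_5(90) = 2.7959
T(n) = O(n^(log_5 90))

For T(n) = 90T(n/5) + O(n^1): log_5(90) = 2.7959. This is Case 1 of the Master Theorem (c < log_b(a), work dominated by leaves), giving O(n^(log_5 90)).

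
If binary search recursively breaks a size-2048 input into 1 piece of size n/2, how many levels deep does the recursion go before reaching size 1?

For divide and conquer with division factor 2:

Problem sizes at each level:
Level 0: 2048
Level 1: 1024
Level 2: 512
Level 3: 256
Level 4: 128
Level 5: 64
Level 6: 32
Level 7: 16
Level 8: 8
Level 9: 4
Level 10: 2
Level 11: 1

The root is level 0 and the size-1 base case is level 11 (the tree spans levels 0 through 11, i.e. 12 levels counting the root), so the depth is the number of divisions: log_2(2048) = 11

The recursion tree depth is log_2(2048) = 11. At each level, the problem size is divided by 2, so it takes 11 divisions to reduce to a base case of size 1. The algorithm makes 1 recursive call at each level.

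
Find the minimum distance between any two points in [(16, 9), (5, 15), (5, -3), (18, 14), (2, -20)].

Computing all pairwise distances among 5 points:

d((16, 9), (5, 15)) = 12.53
d((16, 9), (5, -3)) = 16.2788
d((16, 9), (18, 14)) = 5.3852 <-- minimum
d((16, 9), (2, -20)) = 32.2025
d((5, 15), (5, -3)) = 18.0
d((5, 15), (18, 14)) = 13.0384
d((5, 15), (2, -20)) = 35.1283
d((5, -3), (18, 14)) = 21.4009
d((5, -3), (2, -20)) = 17.2627
d((18, 14), (2, -20)) = 37.5766

Closest pair: (16, 9) and (18, 14) with distance 5.3852

The closest pair is (16, 9) and (18, 14) with Euclidean distance 5.3852. For 5 points, brute-force pairwise comparison is shown above. For large n, the divide-and-conquer algorithm (sort by x, recurse on halves, check the dividing strip) achieves O(n log n).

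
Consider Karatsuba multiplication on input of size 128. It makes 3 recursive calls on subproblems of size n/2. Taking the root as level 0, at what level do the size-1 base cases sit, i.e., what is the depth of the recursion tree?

For divide and conquer with division factor 2:

Problem sizes at each level:
Level 0: 128
Level 1: 64
Level 2: 32
Level 3: 16
Level 4: 8
Level 5: 4
Level 6: 2
Level 7: 1

The root is level 0 and the size-1 base case is level 7 (the tree spans levels 0 through 7, i.e. 8 levels counting the root), so the depth is the number of divisions: log_2(128) = 7

The recursion tree depth is log_2(128) = 7. At each level, the problem size is divided by 2, so it takes 7 divisions to reduce to a base case of size 1. The algorithm makes 3 recursive calls at each level.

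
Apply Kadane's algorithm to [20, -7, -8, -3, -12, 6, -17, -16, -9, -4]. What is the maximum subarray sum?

Using Kadane's algorithm on [20, -7, -8, -3, -12, 6, -17, -16, -9, -4]:

Scanning through the array:
Position 1 (value -7): max_ending_here = 13, max_so_far = 20
Position 2 (value -8): max_ending_here = 5, max_so_far = 20
Position 3 (value -3): max_ending_here = 2, max_so_far = 20
Position 4 (value -12): max_ending_here = -10, max_so_far = 20
Position 5 (value 6): max_ending_here = 6, max_so_far = 20
Position 6 (value -17): max_ending_here = -11, max_so_far = 20
Position 7 (value -16): max_ending_here = -16, max_so_far = 20
Position 8 (value -9): max_ending_here = -9, max_so_far = 20
Position 9 (value -4): max_ending_here = -4, max_so_far = 20

Maximum subarray: [20]
Maximum sum: 20

The maximum subarray is [20] with sum 20. This subarray runs from index 0 to index 0.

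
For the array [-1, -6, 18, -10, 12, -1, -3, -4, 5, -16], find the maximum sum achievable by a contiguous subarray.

Using Kadane's algorithm on [-1, -6, 18, -10, 12, -1, -3, -4, 5, -16]:

Scanning through the array:
Position 1 (value -6): max_ending_here = -6, max_so_far = -1
Position 2 (value 18): max_ending_here = 18, max_so_far = 18
Position 3 (value -10): max_ending_here = 8, max_so_far = 18
Position 4 (value 12): max_ending_here = 20, max_so_far = 20
Position 5 (value -1): max_ending_here = 19, max_so_far = 20
Position 6 (value -3): max_ending_here = 16, max_so_far = 20
Position 7 (value -4): max_ending_here = 12, max_so_far = 20
Position 8 (value 5): max_ending_here = 17, max_so_far = 20
Position 9 (value -16): max_ending_here = 1, max_so_far = 20

Maximum subarray: [18, -10, 12]
Maximum sum: 20

The maximum subarray is [18, -10, 12] with sum 20. This subarray runs from index 2 to index 4.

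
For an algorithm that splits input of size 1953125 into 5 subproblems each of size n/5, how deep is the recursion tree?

For divide and conquer with division factor 5:

Problem sizes at each level:
Level 0: 1953125
Level 1: 390625
Level 2: 78125
Level 3: 15625
Level 4: 3125
Level 5: 625
Level 6: 125
Level 7: 25
Level 8: 5
Level 9: 1

The root is level 0 and the size-1 base case is level 9 (the tree spans levels 0 through 9, i.e. 10 levels counting the root), so the depth is the number of divisions: log_5(1953125) = 9

The recursion tree depth is log_5(1953125) = 9. At each level, the problem size is divided by 5, so it takes 9 divisions to reduce to a base case of size 1. The algorithm makes 5 recursive calls at each level.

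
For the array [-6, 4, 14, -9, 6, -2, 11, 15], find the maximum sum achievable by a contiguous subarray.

Using Kadane's algorithm on [-6, 4, 14, -9, 6, -2, 11, 15]:

Scanning through the array:
Position 1 (value 4): max_ending_here = 4, max_so_far = 4
Position 2 (value 14): max_ending_here = 18, max_so_far = 18
Position 3 (value -9): max_ending_here = 9, max_so_far = 18
Position 4 (value 6): max_ending_here = 15, max_so_far = 18
Position 5 (value -2): max_ending_here = 13, max_so_far = 18
Position 6 (value 11): max_ending_here = 24, max_so_far = 24
Position 7 (value 15): max_ending_here = 39, max_so_far = 39

Maximum subarray: [4, 14, -9, 6, -2, 11, 15]
Maximum sum: 39

The maximum subarray is [4, 14, -9, 6, -2, 11, 15] with sum 39. This subarray runs from index 1 to index 7.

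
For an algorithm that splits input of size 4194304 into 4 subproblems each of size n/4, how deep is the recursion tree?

For divide and conquer with division factor 4:

Problem sizes at each level:
Level 0: 4194304
Level 1: 1048576
Level 2: 262144
Level 3: 65536
Level 4: 16384
Level 5: 4096
Level 6: 1024
Level 7: 256
Level 8: 64
Level 9: 16
Level 10: 4
Level 11: 1

The root is level 0 and the size-1 base case is level 11 (the tree spans levels 0 through 11, i.e. 12 levels counting the root), so the depth is the number of divisions: log_4(4194304) = 11

The recursion tree depth is log_4(4194304) = 11. At each level, the problem size is divided by 4, so it takes 11 divisions to reduce to a base case of size 1. The algorithm makes 4 recursive calls at each level.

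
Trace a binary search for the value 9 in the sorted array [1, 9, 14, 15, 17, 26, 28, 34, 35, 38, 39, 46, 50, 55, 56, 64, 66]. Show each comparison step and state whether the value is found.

Binary search for 9 in [1, 9, 14, 15, 17, 26, 28, 34, 35, 38, 39, 46, 50, 55, 56, 64, 66]:

lo=0, hi=16, mid=8, arr[mid]=35 -> 35 > 9, search left half
lo=0, hi=7, mid=3, arr[mid]=15 -> 15 > 9, search left half
lo=0, hi=2, mid=1, arr[mid]=9 -> Found target at index 1!

Binary search finds 9 at index 1 after 3 comparisons. The search repeatedly halves the search space by comparing with the middle element.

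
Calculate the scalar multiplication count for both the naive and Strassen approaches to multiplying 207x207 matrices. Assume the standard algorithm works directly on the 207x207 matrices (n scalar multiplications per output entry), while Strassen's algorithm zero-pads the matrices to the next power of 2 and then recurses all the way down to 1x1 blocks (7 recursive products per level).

Matrix multiplication for 207x207 matrices:

Strassen's algorithm requires power-of-2 dimensions. Pad 207x207 to 256x256 (next power of 2).

Standard algorithm: 207^3 = 8869743 multiplications
Strassen's algorithm: 7^(log2(256)) = 7^8 = 5764801 multiplications
Savings: 8869743 - 5764801 = 3104942 multiplications

Standard: 8869743 multiplications (207^3). Strassen: 5764801 multiplications (7^8, after padding to 256x256). Strassen reduces 8 recursive multiplications to 7 at each level.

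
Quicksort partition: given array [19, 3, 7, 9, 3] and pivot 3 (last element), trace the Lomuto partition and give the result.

Lomuto partition with pivot = 3:

Initial array: [19, 3, 7, 9, 3]

arr[0]=19 > 3: no swap
arr[1]=3 <= 3: swap with position 0, array becomes [3, 19, 7, 9, 3]
arr[2]=7 > 3: no swap
arr[3]=9 > 3: no swap

Place pivot at position 1: [3, 3, 7, 9, 19]
Pivot position: 1

After partitioning with pivot 3, the array becomes [3, 3, 7, 9, 19]. The pivot is placed at index 1. All elements to the left of the pivot are <= 3, and all elements to the right are > 3.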